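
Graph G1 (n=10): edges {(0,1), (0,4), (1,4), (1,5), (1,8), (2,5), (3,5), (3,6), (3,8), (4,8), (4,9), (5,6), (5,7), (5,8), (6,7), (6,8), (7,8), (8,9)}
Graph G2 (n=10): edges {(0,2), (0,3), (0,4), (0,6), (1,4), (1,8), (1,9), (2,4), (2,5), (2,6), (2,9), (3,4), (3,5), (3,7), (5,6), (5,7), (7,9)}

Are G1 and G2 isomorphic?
No, not isomorphic

The graphs are NOT isomorphic.

Counting triangles (3-cliques): G1 has 11, G2 has 5.
Triangle count is an isomorphism invariant, so differing triangle counts rule out isomorphism.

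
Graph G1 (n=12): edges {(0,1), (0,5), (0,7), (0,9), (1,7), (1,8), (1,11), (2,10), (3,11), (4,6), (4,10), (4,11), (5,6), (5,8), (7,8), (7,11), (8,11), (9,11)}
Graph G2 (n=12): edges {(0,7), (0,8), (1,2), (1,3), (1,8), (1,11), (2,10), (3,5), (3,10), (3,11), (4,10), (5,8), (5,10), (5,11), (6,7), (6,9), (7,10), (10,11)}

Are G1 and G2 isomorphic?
Yes, isomorphic

The graphs are isomorphic.
One valid mapping φ: V(G1) → V(G2): 0→1, 1→3, 2→9, 3→4, 4→7, 5→8, 6→0, 7→11, 8→5, 9→2, 10→6, 11→10

Verify φ preserves adjacency — for each edge of G1, its image is an edge of G2:
  (0,1) → (φ(0),φ(1)) = (1,3) ∈ E(G2) ✓
  (0,5) → (φ(0),φ(5)) = (1,8) ∈ E(G2) ✓
  (0,7) → (φ(0),φ(7)) = (1,11) ∈ E(G2) ✓
  (0,9) → (φ(0),φ(9)) = (1,2) ∈ E(G2) ✓
  (1,7) → (φ(1),φ(7)) = (3,11) ∈ E(G2) ✓
  (1,8) → (φ(1),φ(8)) = (3,5) ∈ E(G2) ✓
  (1,11) → (φ(1),φ(11)) = (3,10) ∈ E(G2) ✓
  (2,10) → (φ(2),φ(10)) = (6,9) ∈ E(G2) ✓
  (3,11) → (φ(3),φ(11)) = (4,10) ∈ E(G2) ✓
  (4,6) → (φ(4),φ(6)) = (0,7) ∈ E(G2) ✓
  (4,10) → (φ(4),φ(10)) = (6,7) ∈ E(G2) ✓
  (4,11) → (φ(4),φ(11)) = (7,10) ∈ E(G2) ✓
  (5,6) → (φ(5),φ(6)) = (0,8) ∈ E(G2) ✓
  (5,8) → (φ(5),φ(8)) = (5,8) ∈ E(G2) ✓
  (7,8) → (φ(7),φ(8)) = (5,11) ∈ E(G2) ✓
  (7,11) → (φ(7),φ(11)) = (10,11) ∈ E(G2) ✓
  (8,11) → (φ(8),φ(11)) = (5,10) ∈ E(G2) ✓
  (9,11) → (φ(9),φ(11)) = (2,10) ∈ E(G2) ✓
All 18 edges of G1 map to edges of G2, and |E(G1)| = |E(G2)| = 18, so φ is a bijection on edges as well as vertices. Hence G1 ≅ G2.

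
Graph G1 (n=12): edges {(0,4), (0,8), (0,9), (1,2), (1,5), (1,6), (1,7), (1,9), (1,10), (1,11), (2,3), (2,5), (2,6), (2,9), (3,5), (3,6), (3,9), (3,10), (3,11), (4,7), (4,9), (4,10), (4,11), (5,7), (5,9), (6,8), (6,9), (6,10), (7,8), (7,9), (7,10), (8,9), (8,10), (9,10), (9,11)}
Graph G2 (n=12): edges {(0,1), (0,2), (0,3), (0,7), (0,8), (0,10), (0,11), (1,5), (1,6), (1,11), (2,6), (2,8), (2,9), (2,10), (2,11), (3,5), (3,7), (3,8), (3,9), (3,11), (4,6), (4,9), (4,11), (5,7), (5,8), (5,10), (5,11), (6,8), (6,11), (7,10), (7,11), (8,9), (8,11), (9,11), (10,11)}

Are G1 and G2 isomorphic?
Yes, isomorphic

The graphs are isomorphic.
One valid mapping φ: V(G1) → V(G2): 0→4, 1→0, 2→7, 3→5, 4→6, 5→10, 6→3, 7→2, 8→9, 9→11, 10→8, 11→1

Verify φ preserves adjacency — for each edge of G1, its image is an edge of G2:
  (0,4) → (φ(0),φ(4)) = (4,6) ∈ E(G2) ✓
  (0,8) → (φ(0),φ(8)) = (4,9) ∈ E(G2) ✓
  (0,9) → (φ(0),φ(9)) = (4,11) ∈ E(G2) ✓
  (1,2) → (φ(1),φ(2)) = (0,7) ∈ E(G2) ✓
  (1,5) → (φ(1),φ(5)) = (0,10) ∈ E(G2) ✓
  (1,6) → (φ(1),φ(6)) = (0,3) ∈ E(G2) ✓
  (1,7) → (φ(1),φ(7)) = (0,2) ∈ E(G2) ✓
  (1,9) → (φ(1),φ(9)) = (0,11) ∈ E(G2) ✓
  (1,10) → (φ(1),φ(10)) = (0,8) ∈ E(G2) ✓
  (1,11) → (φ(1),φ(11)) = (0,1) ∈ E(G2) ✓
  (2,3) → (φ(2),φ(3)) = (5,7) ∈ E(G2) ✓
  (2,5) → (φ(2),φ(5)) = (7,10) ∈ E(G2) ✓
  (2,6) → (φ(2),φ(6)) = (3,7) ∈ E(G2) ✓
  (2,9) → (φ(2),φ(9)) = (7,11) ∈ E(G2) ✓
  (3,5) → (φ(3),φ(5)) = (5,10) ∈ E(G2) ✓
  (3,6) → (φ(3),φ(6)) = (3,5) ∈ E(G2) ✓
  (3,9) → (φ(3),φ(9)) = (5,11) ∈ E(G2) ✓
  (3,10) → (φ(3),φ(10)) = (5,8) ∈ E(G2) ✓
  (3,11) → (φ(3),φ(11)) = (1,5) ∈ E(G2) ✓
  (4,7) → (φ(4),φ(7)) = (2,6) ∈ E(G2) ✓
  (4,9) → (φ(4),φ(9)) = (6,11) ∈ E(G2) ✓
  (4,10) → (φ(4),φ(10)) = (6,8) ∈ E(G2) ✓
  (4,11) → (φ(4),φ(11)) = (1,6) ∈ E(G2) ✓
  (5,7) → (φ(5),φ(7)) = (2,10) ∈ E(G2) ✓
  (5,9) → (φ(5),φ(9)) = (10,11) ∈ E(G2) ✓
  (6,8) → (φ(6),φ(8)) = (3,9) ∈ E(G2) ✓
  (6,9) → (φ(6),φ(9)) = (3,11) ∈ E(G2) ✓
  (6,10) → (φ(6),φ(10)) = (3,8) ∈ E(G2) ✓
  (7,8) → (φ(7),φ(8)) = (2,9) ∈ E(G2) ✓
  (7,9) → (φ(7),φ(9)) = (2,11) ∈ E(G2) ✓
  (7,10) → (φ(7),φ(10)) = (2,8) ∈ E(G2) ✓
  (8,9) → (φ(8),φ(9)) = (9,11) ∈ E(G2) ✓
  (8,10) → (φ(8),φ(10)) = (8,9) ∈ E(G2) ✓
  (9,10) → (φ(9),φ(10)) = (8,11) ∈ E(G2) ✓
  (9,11) → (φ(9),φ(11)) = (1,11) ∈ E(G2) ✓
All 35 edges of G1 map to edges of G2, and |E(G1)| = |E(G2)| = 35, so φ is a bijection on edges as well as vertices. Hence G1 ≅ G2.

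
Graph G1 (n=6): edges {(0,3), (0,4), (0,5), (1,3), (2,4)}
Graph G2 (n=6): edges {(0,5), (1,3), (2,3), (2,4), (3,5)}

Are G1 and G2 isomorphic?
Yes, isomorphic

The graphs are isomorphic.
One valid mapping φ: V(G1) → V(G2): 0→3, 1→0, 2→4, 3→5, 4→2, 5→1

Verify φ preserves adjacency — for each edge of G1, its image is an edge of G2:
  (0,3) → (φ(0),φ(3)) = (3,5) ∈ E(G2) ✓
  (0,4) → (φ(0),φ(4)) = (2,3) ∈ E(G2) ✓
  (0,5) → (φ(0),φ(5)) = (1,3) ∈ E(G2) ✓
  (1,3) → (φ(1),φ(3)) = (0,5) ∈ E(G2) ✓
  (2,4) → (φ(2),φ(4)) = (2,4) ∈ E(G2) ✓
All 5 edges of G1 map to edges of G2, and |E(G1)| = |E(G2)| = 5, so φ is a bijection on edges as well as vertices. Hence G1 ≅ G2.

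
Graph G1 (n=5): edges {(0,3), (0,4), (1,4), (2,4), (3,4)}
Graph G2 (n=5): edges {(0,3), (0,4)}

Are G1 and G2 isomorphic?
No, not isomorphic

The graphs are NOT isomorphic.

Counting triangles (3-cliques): G1 has 1, G2 has 0.
Triangle count is an isomorphism invariant, so differing triangle counts rule out isomorphism.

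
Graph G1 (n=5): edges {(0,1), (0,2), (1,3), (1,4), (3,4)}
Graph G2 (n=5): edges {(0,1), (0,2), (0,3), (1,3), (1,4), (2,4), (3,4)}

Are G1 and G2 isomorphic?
No, not isomorphic

The graphs are NOT isomorphic.

Counting edges: G1 has 5 edge(s); G2 has 7 edge(s).
Edge count is an isomorphism invariant (a bijection on vertices induces a bijection on edges), so differing edge counts rule out isomorphism.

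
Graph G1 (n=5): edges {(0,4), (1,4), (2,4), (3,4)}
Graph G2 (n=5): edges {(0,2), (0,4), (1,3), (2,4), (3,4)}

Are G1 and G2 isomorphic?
No, not isomorphic

The graphs are NOT isomorphic.

Counting triangles (3-cliques): G1 has 0, G2 has 1.
Triangle count is an isomorphism invariant, so differing triangle counts rule out isomorphism.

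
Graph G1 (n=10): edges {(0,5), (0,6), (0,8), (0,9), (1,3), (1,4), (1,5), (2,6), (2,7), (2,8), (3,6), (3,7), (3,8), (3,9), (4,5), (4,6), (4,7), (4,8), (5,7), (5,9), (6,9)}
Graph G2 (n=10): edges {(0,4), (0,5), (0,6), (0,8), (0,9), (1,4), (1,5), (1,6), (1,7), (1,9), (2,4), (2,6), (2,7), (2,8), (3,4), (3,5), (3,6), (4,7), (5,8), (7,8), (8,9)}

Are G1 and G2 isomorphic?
Yes, isomorphic

The graphs are isomorphic.
One valid mapping φ: V(G1) → V(G2): 0→2, 1→9, 2→3, 3→1, 4→0, 5→8, 6→4, 7→5, 8→6, 9→7

Verify φ preserves adjacency — for each edge of G1, its image is an edge of G2:
  (0,5) → (φ(0),φ(5)) = (2,8) ∈ E(G2) ✓
  (0,6) → (φ(0),φ(6)) = (2,4) ∈ E(G2) ✓
  (0,8) → (φ(0),φ(8)) = (2,6) ∈ E(G2) ✓
  (0,9) → (φ(0),φ(9)) = (2,7) ∈ E(G2) ✓
  (1,3) → (φ(1),φ(3)) = (1,9) ∈ E(G2) ✓
  (1,4) → (φ(1),φ(4)) = (0,9) ∈ E(G2) ✓
  (1,5) → (φ(1),φ(5)) = (8,9) ∈ E(G2) ✓
  (2,6) → (φ(2),φ(6)) = (3,4) ∈ E(G2) ✓
  (2,7) → (φ(2),φ(7)) = (3,5) ∈ E(G2) ✓
  (2,8) → (φ(2),φ(8)) = (3,6) ∈ E(G2) ✓
  (3,6) → (φ(3),φ(6)) = (1,4) ∈ E(G2) ✓
  (3,7) → (φ(3),φ(7)) = (1,5) ∈ E(G2) ✓
  (3,8) → (φ(3),φ(8)) = (1,6) ∈ E(G2) ✓
  (3,9) → (φ(3),φ(9)) = (1,7) ∈ E(G2) ✓
  (4,5) → (φ(4),φ(5)) = (0,8) ∈ E(G2) ✓
  (4,6) → (φ(4),φ(6)) = (0,4) ∈ E(G2) ✓
  (4,7) → (φ(4),φ(7)) = (0,5) ∈ E(G2) ✓
  (4,8) → (φ(4),φ(8)) = (0,6) ∈ E(G2) ✓
  (5,7) → (φ(5),φ(7)) = (5,8) ∈ E(G2) ✓
  (5,9) → (φ(5),φ(9)) = (7,8) ∈ E(G2) ✓
  (6,9) → (φ(6),φ(9)) = (4,7) ∈ E(G2) ✓
All 21 edges of G1 map to edges of G2, and |E(G1)| = |E(G2)| = 21, so φ is a bijection on edges as well as vertices. Hence G1 ≅ G2.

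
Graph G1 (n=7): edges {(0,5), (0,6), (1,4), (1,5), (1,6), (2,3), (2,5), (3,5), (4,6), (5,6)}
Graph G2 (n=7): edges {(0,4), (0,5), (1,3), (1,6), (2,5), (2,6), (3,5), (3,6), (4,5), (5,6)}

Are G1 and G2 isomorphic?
Yes, isomorphic

The graphs are isomorphic.
One valid mapping φ: V(G1) → V(G2): 0→2, 1→3, 2→4, 3→0, 4→1, 5→5, 6→6

Verify φ preserves adjacency — for each edge of G1, its image is an edge of G2:
  (0,5) → (φ(0),φ(5)) = (2,5) ∈ E(G2) ✓
  (0,6) → (φ(0),φ(6)) = (2,6) ∈ E(G2) ✓
  (1,4) → (φ(1),φ(4)) = (1,3) ∈ E(G2) ✓
  (1,5) → (φ(1),φ(5)) = (3,5) ∈ E(G2) ✓
  (1,6) → (φ(1),φ(6)) = (3,6) ∈ E(G2) ✓
  (2,3) → (φ(2),φ(3)) = (0,4) ∈ E(G2) ✓
  (2,5) → (φ(2),φ(5)) = (4,5) ∈ E(G2) ✓
  (3,5) → (φ(3),φ(5)) = (0,5) ∈ E(G2) ✓
  (4,6) → (φ(4),φ(6)) = (1,6) ∈ E(G2) ✓
  (5,6) → (φ(5),φ(6)) = (5,6) ∈ E(G2) ✓
All 10 edges of G1 map to edges of G2, and |E(G1)| = |E(G2)| = 10, so φ is a bijection on edges as well as vertices. Hence G1 ≅ G2.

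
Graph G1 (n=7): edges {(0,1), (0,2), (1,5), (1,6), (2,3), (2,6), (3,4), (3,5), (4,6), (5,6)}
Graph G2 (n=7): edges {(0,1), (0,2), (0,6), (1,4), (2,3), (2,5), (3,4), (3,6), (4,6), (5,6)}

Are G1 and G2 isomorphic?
Yes, isomorphic

The graphs are isomorphic.
One valid mapping φ: V(G1) → V(G2): 0→1, 1→4, 2→0, 3→2, 4→5, 5→3, 6→6

Verify φ preserves adjacency — for each edge of G1, its image is an edge of G2:
  (0,1) → (φ(0),φ(1)) = (1,4) ∈ E(G2) ✓
  (0,2) → (φ(0),φ(2)) = (0,1) ∈ E(G2) ✓
  (1,5) → (φ(1),φ(5)) = (3,4) ∈ E(G2) ✓
  (1,6) → (φ(1),φ(6)) = (4,6) ∈ E(G2) ✓
  (2,3) → (φ(2),φ(3)) = (0,2) ∈ E(G2) ✓
  (2,6) → (φ(2),φ(6)) = (0,6) ∈ E(G2) ✓
  (3,4) → (φ(3),φ(4)) = (2,5) ∈ E(G2) ✓
  (3,5) → (φ(3),φ(5)) = (2,3) ∈ E(G2) ✓
  (4,6) → (φ(4),φ(6)) = (5,6) ∈ E(G2) ✓
  (5,6) → (φ(5),φ(6)) = (3,6) ∈ E(G2) ✓
All 10 edges of G1 map to edges of G2, and |E(G1)| = |E(G2)| = 10, so φ is a bijection on edges as well as vertices. Hence G1 ≅ G2.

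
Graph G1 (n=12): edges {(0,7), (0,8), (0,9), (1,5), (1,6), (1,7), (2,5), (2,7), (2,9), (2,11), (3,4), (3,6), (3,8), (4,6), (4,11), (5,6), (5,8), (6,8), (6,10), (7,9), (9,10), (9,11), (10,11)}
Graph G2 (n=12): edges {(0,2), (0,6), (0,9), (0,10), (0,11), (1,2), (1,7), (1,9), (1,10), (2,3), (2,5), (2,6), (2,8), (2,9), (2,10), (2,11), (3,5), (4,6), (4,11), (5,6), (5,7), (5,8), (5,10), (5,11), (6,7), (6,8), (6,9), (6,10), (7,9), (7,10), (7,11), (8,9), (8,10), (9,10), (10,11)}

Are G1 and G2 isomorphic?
No, not isomorphic

The graphs are NOT isomorphic.

Counting triangles (3-cliques): G1 has 8, G2 has 40.
Triangle count is an isomorphism invariant, so differing triangle counts rule out isomorphism.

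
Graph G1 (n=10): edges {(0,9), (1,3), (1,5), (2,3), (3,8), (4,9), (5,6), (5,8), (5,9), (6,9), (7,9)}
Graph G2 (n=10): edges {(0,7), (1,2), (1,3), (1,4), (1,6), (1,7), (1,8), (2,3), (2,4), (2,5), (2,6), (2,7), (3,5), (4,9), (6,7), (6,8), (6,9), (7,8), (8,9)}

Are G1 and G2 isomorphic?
No, not isomorphic

The graphs are NOT isomorphic.

Counting triangles (3-cliques): G1 has 1, G2 has 11.
Triangle count is an isomorphism invariant, so differing triangle counts rule out isomorphism.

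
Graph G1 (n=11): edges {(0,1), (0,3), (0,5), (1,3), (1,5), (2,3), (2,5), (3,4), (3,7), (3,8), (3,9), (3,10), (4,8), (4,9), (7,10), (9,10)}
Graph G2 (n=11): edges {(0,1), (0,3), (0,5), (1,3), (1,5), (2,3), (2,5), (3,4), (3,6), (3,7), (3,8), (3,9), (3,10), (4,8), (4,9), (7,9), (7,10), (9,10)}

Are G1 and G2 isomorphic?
No, not isomorphic

The graphs are NOT isomorphic.

Counting edges: G1 has 16 edge(s); G2 has 18 edge(s).
Edge count is an isomorphism invariant (a bijection on vertices induces a bijection on edges), so differing edge counts rule out isomorphism.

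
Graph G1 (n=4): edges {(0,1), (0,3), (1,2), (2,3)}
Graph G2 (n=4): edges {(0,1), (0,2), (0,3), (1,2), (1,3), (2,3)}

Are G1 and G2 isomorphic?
No, not isomorphic

The graphs are NOT isomorphic.

Degrees in G1: deg(0)=2, deg(1)=2, deg(2)=2, deg(3)=2.
Sorted degree sequence of G1: [2, 2, 2, 2].
Degrees in G2: deg(0)=3, deg(1)=3, deg(2)=3, deg(3)=3.
Sorted degree sequence of G2: [3, 3, 3, 3].
The (sorted) degree sequence is an isomorphism invariant, so since G1 and G2 have different degree sequences they cannot be isomorphic.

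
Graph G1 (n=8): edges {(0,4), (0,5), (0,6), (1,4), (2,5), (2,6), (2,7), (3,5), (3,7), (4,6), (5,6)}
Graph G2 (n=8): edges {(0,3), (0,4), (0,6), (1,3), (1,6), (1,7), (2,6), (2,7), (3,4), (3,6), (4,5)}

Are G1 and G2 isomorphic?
Yes, isomorphic

The graphs are isomorphic.
One valid mapping φ: V(G1) → V(G2): 0→0, 1→5, 2→1, 3→2, 4→4, 5→6, 6→3, 7→7

Verify φ preserves adjacency — for each edge of G1, its image is an edge of G2:
  (0,4) → (φ(0),φ(4)) = (0,4) ∈ E(G2) ✓
  (0,5) → (φ(0),φ(5)) = (0,6) ∈ E(G2) ✓
  (0,6) → (φ(0),φ(6)) = (0,3) ∈ E(G2) ✓
  (1,4) → (φ(1),φ(4)) = (4,5) ∈ E(G2) ✓
  (2,5) → (φ(2),φ(5)) = (1,6) ∈ E(G2) ✓
  (2,6) → (φ(2),φ(6)) = (1,3) ∈ E(G2) ✓
  (2,7) → (φ(2),φ(7)) = (1,7) ∈ E(G2) ✓
  (3,5) → (φ(3),φ(5)) = (2,6) ∈ E(G2) ✓
  (3,7) → (φ(3),φ(7)) = (2,7) ∈ E(G2) ✓
  (4,6) → (φ(4),φ(6)) = (3,4) ∈ E(G2) ✓
  (5,6) → (φ(5),φ(6)) = (3,6) ∈ E(G2) ✓
All 11 edges of G1 map to edges of G2, and |E(G1)| = |E(G2)| = 11, so φ is a bijection on edges as well as vertices. Hence G1 ≅ G2.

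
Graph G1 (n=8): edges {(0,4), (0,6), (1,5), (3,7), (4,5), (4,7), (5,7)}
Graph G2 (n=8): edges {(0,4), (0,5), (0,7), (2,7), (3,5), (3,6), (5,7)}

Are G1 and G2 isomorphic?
Yes, isomorphic

The graphs are isomorphic.
One valid mapping φ: V(G1) → V(G2): 0→3, 1→4, 2→1, 3→2, 4→5, 5→0, 6→6, 7→7

Verify φ preserves adjacency — for each edge of G1, its image is an edge of G2:
  (0,4) → (φ(0),φ(4)) = (3,5) ∈ E(G2) ✓
  (0,6) → (φ(0),φ(6)) = (3,6) ∈ E(G2) ✓
  (1,5) → (φ(1),φ(5)) = (0,4) ∈ E(G2) ✓
  (3,7) → (φ(3),φ(7)) = (2,7) ∈ E(G2) ✓
  (4,5) → (φ(4),φ(5)) = (0,5) ∈ E(G2) ✓
  (4,7) → (φ(4),φ(7)) = (5,7) ∈ E(G2) ✓
  (5,7) → (φ(5),φ(7)) = (0,7) ∈ E(G2) ✓
All 7 edges of G1 map to edges of G2, and |E(G1)| = |E(G2)| = 7, so φ is a bijection on edges as well as vertices. Hence G1 ≅ G2.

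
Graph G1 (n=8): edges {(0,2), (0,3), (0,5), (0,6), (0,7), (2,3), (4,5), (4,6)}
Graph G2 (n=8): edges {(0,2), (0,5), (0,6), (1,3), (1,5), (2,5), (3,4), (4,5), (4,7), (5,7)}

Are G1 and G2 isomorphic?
No, not isomorphic

The graphs are NOT isomorphic.

Counting triangles (3-cliques): G1 has 1, G2 has 2.
Triangle count is an isomorphism invariant, so differing triangle counts rule out isomorphism.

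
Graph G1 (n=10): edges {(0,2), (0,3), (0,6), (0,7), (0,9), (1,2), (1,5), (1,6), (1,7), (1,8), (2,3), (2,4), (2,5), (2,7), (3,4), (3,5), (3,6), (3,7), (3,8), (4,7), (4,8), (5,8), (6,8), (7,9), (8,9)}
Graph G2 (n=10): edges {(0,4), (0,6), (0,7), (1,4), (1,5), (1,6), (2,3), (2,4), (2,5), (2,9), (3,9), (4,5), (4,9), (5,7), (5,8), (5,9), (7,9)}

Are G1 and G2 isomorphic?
No, not isomorphic

The graphs are NOT isomorphic.

Counting triangles (3-cliques): G1 has 17, G2 has 7.
Triangle count is an isomorphism invariant, so differing triangle counts rule out isomorphism.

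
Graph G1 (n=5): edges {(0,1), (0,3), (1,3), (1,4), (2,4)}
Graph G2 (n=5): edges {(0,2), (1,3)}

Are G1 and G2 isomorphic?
No, not isomorphic

The graphs are NOT isomorphic.

Degrees in G1: deg(0)=2, deg(1)=3, deg(2)=1, deg(3)=2, deg(4)=2.
Sorted degree sequence of G1: [3, 2, 2, 2, 1].
Degrees in G2: deg(0)=1, deg(1)=1, deg(2)=1, deg(3)=1, deg(4)=0.
Sorted degree sequence of G2: [1, 1, 1, 1, 0].
The (sorted) degree sequence is an isomorphism invariant, so since G1 and G2 have different degree sequences they cannot be isomorphic.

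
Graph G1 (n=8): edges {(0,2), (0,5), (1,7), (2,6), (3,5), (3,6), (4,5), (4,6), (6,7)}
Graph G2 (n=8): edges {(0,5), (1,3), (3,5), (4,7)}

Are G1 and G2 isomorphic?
No, not isomorphic

The graphs are NOT isomorphic.

Connected components of G1: 1 component(s) with vertex sets [[0, 1, 2, 3, 4, 5, 6, 7]], sizes [8].
Connected components of G2: 4 component(s) with vertex sets [[2], [6], [4, 7], [0, 1, 3, 5]], sizes [1, 1, 2, 4].
The number of connected components (and the multiset of component sizes) is an isomorphism invariant — an isomorphism maps each component of G1 bijectively onto a component of G2. Since G1 has 1 component(s) and G2 has 4, they cannot be isomorphic.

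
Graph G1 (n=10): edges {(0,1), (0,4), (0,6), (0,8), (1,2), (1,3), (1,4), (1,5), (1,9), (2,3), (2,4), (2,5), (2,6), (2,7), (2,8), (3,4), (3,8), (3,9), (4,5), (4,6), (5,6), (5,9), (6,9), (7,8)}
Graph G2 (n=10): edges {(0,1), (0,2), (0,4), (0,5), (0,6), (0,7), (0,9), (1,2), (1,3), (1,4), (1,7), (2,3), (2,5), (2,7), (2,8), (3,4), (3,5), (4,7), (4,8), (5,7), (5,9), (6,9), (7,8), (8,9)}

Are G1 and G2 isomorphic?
Yes, isomorphic

The graphs are isomorphic.
One valid mapping φ: V(G1) → V(G2): 0→8, 1→2, 2→0, 3→5, 4→7, 5→1, 6→4, 7→6, 8→9, 9→3

Verify φ preserves adjacency — for each edge of G1, its image is an edge of G2:
  (0,1) → (φ(0),φ(1)) = (2,8) ∈ E(G2) ✓
  (0,4) → (φ(0),φ(4)) = (7,8) ∈ E(G2) ✓
  (0,6) → (φ(0),φ(6)) = (4,8) ∈ E(G2) ✓
  (0,8) → (φ(0),φ(8)) = (8,9) ∈ E(G2) ✓
  (1,2) → (φ(1),φ(2)) = (0,2) ∈ E(G2) ✓
  (1,3) → (φ(1),φ(3)) = (2,5) ∈ E(G2) ✓
  (1,4) → (φ(1),φ(4)) = (2,7) ∈ E(G2) ✓
  (1,5) → (φ(1),φ(5)) = (1,2) ∈ E(G2) ✓
  (1,9) → (φ(1),φ(9)) = (2,3) ∈ E(G2) ✓
  (2,3) → (φ(2),φ(3)) = (0,5) ∈ E(G2) ✓
  (2,4) → (φ(2),φ(4)) = (0,7) ∈ E(G2) ✓
  (2,5) → (φ(2),φ(5)) = (0,1) ∈ E(G2) ✓
  (2,6) → (φ(2),φ(6)) = (0,4) ∈ E(G2) ✓
  (2,7) → (φ(2),φ(7)) = (0,6) ∈ E(G2) ✓
  (2,8) → (φ(2),φ(8)) = (0,9) ∈ E(G2) ✓
  (3,4) → (φ(3),φ(4)) = (5,7) ∈ E(G2) ✓
  (3,8) → (φ(3),φ(8)) = (5,9) ∈ E(G2) ✓
  (3,9) → (φ(3),φ(9)) = (3,5) ∈ E(G2) ✓
  (4,5) → (φ(4),φ(5)) = (1,7) ∈ E(G2) ✓
  (4,6) → (φ(4),φ(6)) = (4,7) ∈ E(G2) ✓
  (5,6) → (φ(5),φ(6)) = (1,4) ∈ E(G2) ✓
  (5,9) → (φ(5),φ(9)) = (1,3) ∈ E(G2) ✓
  (6,9) → (φ(6),φ(9)) = (3,4) ∈ E(G2) ✓
  (7,8) → (φ(7),φ(8)) = (6,9) ∈ E(G2) ✓
All 24 edges of G1 map to edges of G2, and |E(G1)| = |E(G2)| = 24, so φ is a bijection on edges as well as vertices. Hence G1 ≅ G2.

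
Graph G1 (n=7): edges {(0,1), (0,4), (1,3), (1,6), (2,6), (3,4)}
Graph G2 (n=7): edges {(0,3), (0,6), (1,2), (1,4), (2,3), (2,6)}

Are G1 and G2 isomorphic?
Yes, isomorphic

The graphs are isomorphic.
One valid mapping φ: V(G1) → V(G2): 0→6, 1→2, 2→4, 3→3, 4→0, 5→5, 6→1

Verify φ preserves adjacency — for each edge of G1, its image is an edge of G2:
  (0,1) → (φ(0),φ(1)) = (2,6) ∈ E(G2) ✓
  (0,4) → (φ(0),φ(4)) = (0,6) ∈ E(G2) ✓
  (1,3) → (φ(1),φ(3)) = (2,3) ∈ E(G2) ✓
  (1,6) → (φ(1),φ(6)) = (1,2) ∈ E(G2) ✓
  (2,6) → (φ(2),φ(6)) = (1,4) ∈ E(G2) ✓
  (3,4) → (φ(3),φ(4)) = (0,3) ∈ E(G2) ✓
All 6 edges of G1 map to edges of G2, and |E(G1)| = |E(G2)| = 6, so φ is a bijection on edges as well as vertices. Hence G1 ≅ G2.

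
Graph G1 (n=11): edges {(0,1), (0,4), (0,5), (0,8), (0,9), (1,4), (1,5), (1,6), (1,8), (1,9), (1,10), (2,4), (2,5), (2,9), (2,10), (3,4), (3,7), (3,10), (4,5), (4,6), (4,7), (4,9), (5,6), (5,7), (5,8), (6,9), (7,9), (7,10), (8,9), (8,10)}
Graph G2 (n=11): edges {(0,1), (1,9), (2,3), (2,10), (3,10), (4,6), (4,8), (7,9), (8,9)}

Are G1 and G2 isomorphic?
No, not isomorphic

The graphs are NOT isomorphic.

Connected components of G1: 1 component(s) with vertex sets [[0, 1, 2, 3, 4, 5, 6, 7, 8, 9, 10]], sizes [11].
Connected components of G2: 3 component(s) with vertex sets [[5], [2, 3, 10], [0, 1, 4, 6, 7, 8, 9]], sizes [1, 3, 7].
The number of connected components (and the multiset of component sizes) is an isomorphism invariant — an isomorphism maps each component of G1 bijectively onto a component of G2. Since G1 has 1 component(s) and G2 has 3, they cannot be isomorphic.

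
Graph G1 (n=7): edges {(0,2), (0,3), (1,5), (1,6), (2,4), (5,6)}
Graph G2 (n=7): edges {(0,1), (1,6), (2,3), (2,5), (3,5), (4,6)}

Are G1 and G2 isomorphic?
Yes, isomorphic

The graphs are isomorphic.
One valid mapping φ: V(G1) → V(G2): 0→6, 1→5, 2→1, 3→4, 4→0, 5→3, 6→2

Verify φ preserves adjacency — for each edge of G1, its image is an edge of G2:
  (0,2) → (φ(0),φ(2)) = (1,6) ∈ E(G2) ✓
  (0,3) → (φ(0),φ(3)) = (4,6) ∈ E(G2) ✓
  (1,5) → (φ(1),φ(5)) = (3,5) ∈ E(G2) ✓
  (1,6) → (φ(1),φ(6)) = (2,5) ∈ E(G2) ✓
  (2,4) → (φ(2),φ(4)) = (0,1) ∈ E(G2) ✓
  (5,6) → (φ(5),φ(6)) = (2,3) ∈ E(G2) ✓
All 6 edges of G1 map to edges of G2, and |E(G1)| = |E(G2)| = 6, so φ is a bijection on edges as well as vertices. Hence G1 ≅ G2.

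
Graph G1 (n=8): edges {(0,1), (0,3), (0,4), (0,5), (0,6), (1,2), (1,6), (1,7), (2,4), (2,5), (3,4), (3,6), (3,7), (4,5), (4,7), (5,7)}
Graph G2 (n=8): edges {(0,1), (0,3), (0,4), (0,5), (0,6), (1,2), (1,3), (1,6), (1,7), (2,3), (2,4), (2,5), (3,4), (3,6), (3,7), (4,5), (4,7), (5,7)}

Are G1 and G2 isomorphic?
No, not isomorphic

The graphs are NOT isomorphic.

Counting edges: G1 has 16 edge(s); G2 has 18 edge(s).
Edge count is an isomorphism invariant (a bijection on vertices induces a bijection on edges), so differing edge counts rule out isomorphism.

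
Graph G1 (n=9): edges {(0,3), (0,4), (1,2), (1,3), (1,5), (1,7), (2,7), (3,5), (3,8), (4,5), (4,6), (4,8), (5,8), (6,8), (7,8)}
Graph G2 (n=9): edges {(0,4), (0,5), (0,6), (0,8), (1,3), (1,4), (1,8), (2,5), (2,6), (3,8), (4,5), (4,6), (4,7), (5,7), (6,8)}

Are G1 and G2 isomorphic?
Yes, isomorphic

The graphs are isomorphic.
One valid mapping φ: V(G1) → V(G2): 0→2, 1→8, 2→3, 3→6, 4→5, 5→0, 6→7, 7→1, 8→4

Verify φ preserves adjacency — for each edge of G1, its image is an edge of G2:
  (0,3) → (φ(0),φ(3)) = (2,6) ∈ E(G2) ✓
  (0,4) → (φ(0),φ(4)) = (2,5) ∈ E(G2) ✓
  (1,2) → (φ(1),φ(2)) = (3,8) ∈ E(G2) ✓
  (1,3) → (φ(1),φ(3)) = (6,8) ∈ E(G2) ✓
  (1,5) → (φ(1),φ(5)) = (0,8) ∈ E(G2) ✓
  (1,7) → (φ(1),φ(7)) = (1,8) ∈ E(G2) ✓
  (2,7) → (φ(2),φ(7)) = (1,3) ∈ E(G2) ✓
  (3,5) → (φ(3),φ(5)) = (0,6) ∈ E(G2) ✓
  (3,8) → (φ(3),φ(8)) = (4,6) ∈ E(G2) ✓
  (4,5) → (φ(4),φ(5)) = (0,5) ∈ E(G2) ✓
  (4,6) → (φ(4),φ(6)) = (5,7) ∈ E(G2) ✓
  (4,8) → (φ(4),φ(8)) = (4,5) ∈ E(G2) ✓
  (5,8) → (φ(5),φ(8)) = (0,4) ∈ E(G2) ✓
  (6,8) → (φ(6),φ(8)) = (4,7) ∈ E(G2) ✓
  (7,8) → (φ(7),φ(8)) = (1,4) ∈ E(G2) ✓
All 15 edges of G1 map to edges of G2, and |E(G1)| = |E(G2)| = 15, so φ is a bijection on edges as well as vertices. Hence G1 ≅ G2.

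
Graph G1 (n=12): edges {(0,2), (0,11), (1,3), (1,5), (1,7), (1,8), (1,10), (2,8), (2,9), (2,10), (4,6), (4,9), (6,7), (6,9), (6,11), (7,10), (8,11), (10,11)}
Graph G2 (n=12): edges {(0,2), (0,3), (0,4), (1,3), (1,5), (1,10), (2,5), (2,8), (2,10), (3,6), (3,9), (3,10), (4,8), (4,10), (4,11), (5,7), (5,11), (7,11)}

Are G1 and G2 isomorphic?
Yes, isomorphic

The graphs are isomorphic.
One valid mapping φ: V(G1) → V(G2): 0→8, 1→3, 2→4, 3→9, 4→7, 5→6, 6→5, 7→1, 8→0, 9→11, 10→10, 11→2

Verify φ preserves adjacency — for each edge of G1, its image is an edge of G2:
  (0,2) → (φ(0),φ(2)) = (4,8) ∈ E(G2) ✓
  (0,11) → (φ(0),φ(11)) = (2,8) ∈ E(G2) ✓
  (1,3) → (φ(1),φ(3)) = (3,9) ∈ E(G2) ✓
  (1,5) → (φ(1),φ(5)) = (3,6) ∈ E(G2) ✓
  (1,7) → (φ(1),φ(7)) = (1,3) ∈ E(G2) ✓
  (1,8) → (φ(1),φ(8)) = (0,3) ∈ E(G2) ✓
  (1,10) → (φ(1),φ(10)) = (3,10) ∈ E(G2) ✓
  (2,8) → (φ(2),φ(8)) = (0,4) ∈ E(G2) ✓
  (2,9) → (φ(2),φ(9)) = (4,11) ∈ E(G2) ✓
  (2,10) → (φ(2),φ(10)) = (4,10) ∈ E(G2) ✓
  (4,6) → (φ(4),φ(6)) = (5,7) ∈ E(G2) ✓
  (4,9) → (φ(4),φ(9)) = (7,11) ∈ E(G2) ✓
  (6,7) → (φ(6),φ(7)) = (1,5) ∈ E(G2) ✓
  (6,9) → (φ(6),φ(9)) = (5,11) ∈ E(G2) ✓
  (6,11) → (φ(6),φ(11)) = (2,5) ∈ E(G2) ✓
  (7,10) → (φ(7),φ(10)) = (1,10) ∈ E(G2) ✓
  (8,11) → (φ(8),φ(11)) = (0,2) ∈ E(G2) ✓
  (10,11) → (φ(10),φ(11)) = (2,10) ∈ E(G2) ✓
All 18 edges of G1 map to edges of G2, and |E(G1)| = |E(G2)| = 18, so φ is a bijection on edges as well as vertices. Hence G1 ≅ G2.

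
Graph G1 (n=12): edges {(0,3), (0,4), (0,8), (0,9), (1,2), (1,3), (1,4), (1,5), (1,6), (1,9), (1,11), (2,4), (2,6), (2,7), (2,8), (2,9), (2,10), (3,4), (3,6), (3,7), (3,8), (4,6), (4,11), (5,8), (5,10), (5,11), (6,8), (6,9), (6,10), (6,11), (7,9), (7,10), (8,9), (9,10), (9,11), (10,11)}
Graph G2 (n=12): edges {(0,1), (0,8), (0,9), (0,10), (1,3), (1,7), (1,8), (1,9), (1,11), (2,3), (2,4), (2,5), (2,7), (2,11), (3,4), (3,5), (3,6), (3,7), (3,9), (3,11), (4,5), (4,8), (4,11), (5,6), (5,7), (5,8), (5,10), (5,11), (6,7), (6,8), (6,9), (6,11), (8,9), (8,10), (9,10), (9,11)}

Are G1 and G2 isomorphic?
No, not isomorphic

The graphs are NOT isomorphic.

Degrees in G1: deg(0)=4, deg(1)=7, deg(2)=7, deg(3)=6, deg(4)=6, deg(5)=4, deg(6)=8, deg(7)=4, deg(8)=6, deg(9)=8, deg(10)=6, deg(11)=6.
Sorted degree sequence of G1: [8, 8, 7, 7, 6, 6, 6, 6, 6, 4, 4, 4].
Degrees in G2: deg(0)=4, deg(1)=6, deg(2)=5, deg(3)=8, deg(4)=5, deg(5)=8, deg(6)=6, deg(7)=5, deg(8)=7, deg(9)=7, deg(10)=4, deg(11)=7.
Sorted degree sequence of G2: [8, 8, 7, 7, 7, 6, 6, 5, 5, 5, 4, 4].
The (sorted) degree sequence is an isomorphism invariant, so since G1 and G2 have different degree sequences they cannot be isomorphic.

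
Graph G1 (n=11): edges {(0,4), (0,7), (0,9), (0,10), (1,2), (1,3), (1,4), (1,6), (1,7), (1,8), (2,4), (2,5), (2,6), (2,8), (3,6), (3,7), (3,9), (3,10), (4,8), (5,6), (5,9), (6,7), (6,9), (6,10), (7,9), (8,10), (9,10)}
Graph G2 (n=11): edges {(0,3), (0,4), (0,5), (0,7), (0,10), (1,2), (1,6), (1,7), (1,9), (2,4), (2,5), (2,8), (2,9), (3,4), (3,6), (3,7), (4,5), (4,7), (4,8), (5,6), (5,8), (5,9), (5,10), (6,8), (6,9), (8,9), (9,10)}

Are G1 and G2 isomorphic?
Yes, isomorphic

The graphs are isomorphic.
One valid mapping φ: V(G1) → V(G2): 0→1, 1→4, 2→0, 3→8, 4→7, 5→10, 6→5, 7→2, 8→3, 9→9, 10→6

Verify φ preserves adjacency — for each edge of G1, its image is an edge of G2:
  (0,4) → (φ(0),φ(4)) = (1,7) ∈ E(G2) ✓
  (0,7) → (φ(0),φ(7)) = (1,2) ∈ E(G2) ✓
  (0,9) → (φ(0),φ(9)) = (1,9) ∈ E(G2) ✓
  (0,10) → (φ(0),φ(10)) = (1,6) ∈ E(G2) ✓
  (1,2) → (φ(1),φ(2)) = (0,4) ∈ E(G2) ✓
  (1,3) → (φ(1),φ(3)) = (4,8) ∈ E(G2) ✓
  (1,4) → (φ(1),φ(4)) = (4,7) ∈ E(G2) ✓
  (1,6) → (φ(1),φ(6)) = (4,5) ∈ E(G2) ✓
  (1,7) → (φ(1),φ(7)) = (2,4) ∈ E(G2) ✓
  (1,8) → (φ(1),φ(8)) = (3,4) ∈ E(G2) ✓
  (2,4) → (φ(2),φ(4)) = (0,7) ∈ E(G2) ✓
  (2,5) → (φ(2),φ(5)) = (0,10) ∈ E(G2) ✓
  (2,6) → (φ(2),φ(6)) = (0,5) ∈ E(G2) ✓
  (2,8) → (φ(2),φ(8)) = (0,3) ∈ E(G2) ✓
  (3,6) → (φ(3),φ(6)) = (5,8) ∈ E(G2) ✓
  (3,7) → (φ(3),φ(7)) = (2,8) ∈ E(G2) ✓
  (3,9) → (φ(3),φ(9)) = (8,9) ∈ E(G2) ✓
  (3,10) → (φ(3),φ(10)) = (6,8) ∈ E(G2) ✓
  (4,8) → (φ(4),φ(8)) = (3,7) ∈ E(G2) ✓
  (5,6) → (φ(5),φ(6)) = (5,10) ∈ E(G2) ✓
  (5,9) → (φ(5),φ(9)) = (9,10) ∈ E(G2) ✓
  (6,7) → (φ(6),φ(7)) = (2,5) ∈ E(G2) ✓
  (6,9) → (φ(6),φ(9)) = (5,9) ∈ E(G2) ✓
  (6,10) → (φ(6),φ(10)) = (5,6) ∈ E(G2) ✓
  (7,9) → (φ(7),φ(9)) = (2,9) ∈ E(G2) ✓
  (8,10) → (φ(8),φ(10)) = (3,6) ∈ E(G2) ✓
  (9,10) → (φ(9),φ(10)) = (6,9) ∈ E(G2) ✓
All 27 edges of G1 map to edges of G2, and |E(G1)| = |E(G2)| = 27, so φ is a bijection on edges as well as vertices. Hence G1 ≅ G2.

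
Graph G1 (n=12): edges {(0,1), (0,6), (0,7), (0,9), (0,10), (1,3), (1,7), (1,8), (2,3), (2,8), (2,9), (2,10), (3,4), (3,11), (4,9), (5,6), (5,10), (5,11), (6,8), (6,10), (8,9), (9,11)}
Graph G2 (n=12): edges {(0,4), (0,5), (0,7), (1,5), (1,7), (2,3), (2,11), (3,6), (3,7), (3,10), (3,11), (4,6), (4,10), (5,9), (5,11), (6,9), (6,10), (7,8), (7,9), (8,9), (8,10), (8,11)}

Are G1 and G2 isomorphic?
Yes, isomorphic

The graphs are isomorphic.
One valid mapping φ: V(G1) → V(G2): 0→3, 1→11, 2→9, 3→5, 4→1, 5→4, 6→10, 7→2, 8→8, 9→7, 10→6, 11→0

Verify φ preserves adjacency — for each edge of G1, its image is an edge of G2:
  (0,1) → (φ(0),φ(1)) = (3,11) ∈ E(G2) ✓
  (0,6) → (φ(0),φ(6)) = (3,10) ∈ E(G2) ✓
  (0,7) → (φ(0),φ(7)) = (2,3) ∈ E(G2) ✓
  (0,9) → (φ(0),φ(9)) = (3,7) ∈ E(G2) ✓
  (0,10) → (φ(0),φ(10)) = (3,6) ∈ E(G2) ✓
  (1,3) → (φ(1),φ(3)) = (5,11) ∈ E(G2) ✓
  (1,7) → (φ(1),φ(7)) = (2,11) ∈ E(G2) ✓
  (1,8) → (φ(1),φ(8)) = (8,11) ∈ E(G2) ✓
  (2,3) → (φ(2),φ(3)) = (5,9) ∈ E(G2) ✓
  (2,8) → (φ(2),φ(8)) = (8,9) ∈ E(G2) ✓
  (2,9) → (φ(2),φ(9)) = (7,9) ∈ E(G2) ✓
  (2,10) → (φ(2),φ(10)) = (6,9) ∈ E(G2) ✓
  (3,4) → (φ(3),φ(4)) = (1,5) ∈ E(G2) ✓
  (3,11) → (φ(3),φ(11)) = (0,5) ∈ E(G2) ✓
  (4,9) → (φ(4),φ(9)) = (1,7) ∈ E(G2) ✓
  (5,6) → (φ(5),φ(6)) = (4,10) ∈ E(G2) ✓
  (5,10) → (φ(5),φ(10)) = (4,6) ∈ E(G2) ✓
  (5,11) → (φ(5),φ(11)) = (0,4) ∈ E(G2) ✓
  (6,8) → (φ(6),φ(8)) = (8,10) ∈ E(G2) ✓
  (6,10) → (φ(6),φ(10)) = (6,10) ∈ E(G2) ✓
  (8,9) → (φ(8),φ(9)) = (7,8) ∈ E(G2) ✓
  (9,11) → (φ(9),φ(11)) = (0,7) ∈ E(G2) ✓
All 22 edges of G1 map to edges of G2, and |E(G1)| = |E(G2)| = 22, so φ is a bijection on edges as well as vertices. Hence G1 ≅ G2.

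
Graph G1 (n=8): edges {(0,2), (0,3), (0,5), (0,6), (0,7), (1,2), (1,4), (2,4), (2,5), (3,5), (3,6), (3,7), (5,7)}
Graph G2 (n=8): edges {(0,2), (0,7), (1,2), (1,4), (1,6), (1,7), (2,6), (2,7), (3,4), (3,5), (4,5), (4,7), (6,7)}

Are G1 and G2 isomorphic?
Yes, isomorphic

The graphs are isomorphic.
One valid mapping φ: V(G1) → V(G2): 0→7, 1→3, 2→4, 3→2, 4→5, 5→1, 6→0, 7→6

Verify φ preserves adjacency — for each edge of G1, its image is an edge of G2:
  (0,2) → (φ(0),φ(2)) = (4,7) ∈ E(G2) ✓
  (0,3) → (φ(0),φ(3)) = (2,7) ∈ E(G2) ✓
  (0,5) → (φ(0),φ(5)) = (1,7) ∈ E(G2) ✓
  (0,6) → (φ(0),φ(6)) = (0,7) ∈ E(G2) ✓
  (0,7) → (φ(0),φ(7)) = (6,7) ∈ E(G2) ✓
  (1,2) → (φ(1),φ(2)) = (3,4) ∈ E(G2) ✓
  (1,4) → (φ(1),φ(4)) = (3,5) ∈ E(G2) ✓
  (2,4) → (φ(2),φ(4)) = (4,5) ∈ E(G2) ✓
  (2,5) → (φ(2),φ(5)) = (1,4) ∈ E(G2) ✓
  (3,5) → (φ(3),φ(5)) = (1,2) ∈ E(G2) ✓
  (3,6) → (φ(3),φ(6)) = (0,2) ∈ E(G2) ✓
  (3,7) → (φ(3),φ(7)) = (2,6) ∈ E(G2) ✓
  (5,7) → (φ(5),φ(7)) = (1,6) ∈ E(G2) ✓
All 13 edges of G1 map to edges of G2, and |E(G1)| = |E(G2)| = 13, so φ is a bijection on edges as well as vertices. Hence G1 ≅ G2.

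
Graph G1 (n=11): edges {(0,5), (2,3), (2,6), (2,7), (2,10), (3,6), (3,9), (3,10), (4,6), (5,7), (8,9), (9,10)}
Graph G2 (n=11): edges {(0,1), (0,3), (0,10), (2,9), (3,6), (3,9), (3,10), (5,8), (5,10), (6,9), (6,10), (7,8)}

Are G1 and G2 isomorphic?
Yes, isomorphic

The graphs are isomorphic.
One valid mapping φ: V(G1) → V(G2): 0→7, 1→4, 2→10, 3→3, 4→1, 5→8, 6→0, 7→5, 8→2, 9→9, 10→6

Verify φ preserves adjacency — for each edge of G1, its image is an edge of G2:
  (0,5) → (φ(0),φ(5)) = (7,8) ∈ E(G2) ✓
  (2,3) → (φ(2),φ(3)) = (3,10) ∈ E(G2) ✓
  (2,6) → (φ(2),φ(6)) = (0,10) ∈ E(G2) ✓
  (2,7) → (φ(2),φ(7)) = (5,10) ∈ E(G2) ✓
  (2,10) → (φ(2),φ(10)) = (6,10) ∈ E(G2) ✓
  (3,6) → (φ(3),φ(6)) = (0,3) ∈ E(G2) ✓
  (3,9) → (φ(3),φ(9)) = (3,9) ∈ E(G2) ✓
  (3,10) → (φ(3),φ(10)) = (3,6) ∈ E(G2) ✓
  (4,6) → (φ(4),φ(6)) = (0,1) ∈ E(G2) ✓
  (5,7) → (φ(5),φ(7)) = (5,8) ∈ E(G2) ✓
  (8,9) → (φ(8),φ(9)) = (2,9) ∈ E(G2) ✓
  (9,10) → (φ(9),φ(10)) = (6,9) ∈ E(G2) ✓
All 12 edges of G1 map to edges of G2, and |E(G1)| = |E(G2)| = 12, so φ is a bijection on edges as well as vertices. Hence G1 ≅ G2.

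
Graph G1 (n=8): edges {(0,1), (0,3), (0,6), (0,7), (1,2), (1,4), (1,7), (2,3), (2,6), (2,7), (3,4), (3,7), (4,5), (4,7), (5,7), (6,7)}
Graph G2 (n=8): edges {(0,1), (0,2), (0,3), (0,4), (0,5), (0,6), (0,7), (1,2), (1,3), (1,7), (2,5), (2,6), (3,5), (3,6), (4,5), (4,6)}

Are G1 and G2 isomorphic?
Yes, isomorphic

The graphs are isomorphic.
One valid mapping φ: V(G1) → V(G2): 0→5, 1→3, 2→6, 3→2, 4→1, 5→7, 6→4, 7→0

Verify φ preserves adjacency — for each edge of G1, its image is an edge of G2:
  (0,1) → (φ(0),φ(1)) = (3,5) ∈ E(G2) ✓
  (0,3) → (φ(0),φ(3)) = (2,5) ∈ E(G2) ✓
  (0,6) → (φ(0),φ(6)) = (4,5) ∈ E(G2) ✓
  (0,7) → (φ(0),φ(7)) = (0,5) ∈ E(G2) ✓
  (1,2) → (φ(1),φ(2)) = (3,6) ∈ E(G2) ✓
  (1,4) → (φ(1),φ(4)) = (1,3) ∈ E(G2) ✓
  (1,7) → (φ(1),φ(7)) = (0,3) ∈ E(G2) ✓
  (2,3) → (φ(2),φ(3)) = (2,6) ∈ E(G2) ✓
  (2,6) → (φ(2),φ(6)) = (4,6) ∈ E(G2) ✓
  (2,7) → (φ(2),φ(7)) = (0,6) ∈ E(G2) ✓
  (3,4) → (φ(3),φ(4)) = (1,2) ∈ E(G2) ✓
  (3,7) → (φ(3),φ(7)) = (0,2) ∈ E(G2) ✓
  (4,5) → (φ(4),φ(5)) = (1,7) ∈ E(G2) ✓
  (4,7) → (φ(4),φ(7)) = (0,1) ∈ E(G2) ✓
  (5,7) → (φ(5),φ(7)) = (0,7) ∈ E(G2) ✓
  (6,7) → (φ(6),φ(7)) = (0,4) ∈ E(G2) ✓
All 16 edges of G1 map to edges of G2, and |E(G1)| = |E(G2)| = 16, so φ is a bijection on edges as well as vertices. Hence G1 ≅ G2.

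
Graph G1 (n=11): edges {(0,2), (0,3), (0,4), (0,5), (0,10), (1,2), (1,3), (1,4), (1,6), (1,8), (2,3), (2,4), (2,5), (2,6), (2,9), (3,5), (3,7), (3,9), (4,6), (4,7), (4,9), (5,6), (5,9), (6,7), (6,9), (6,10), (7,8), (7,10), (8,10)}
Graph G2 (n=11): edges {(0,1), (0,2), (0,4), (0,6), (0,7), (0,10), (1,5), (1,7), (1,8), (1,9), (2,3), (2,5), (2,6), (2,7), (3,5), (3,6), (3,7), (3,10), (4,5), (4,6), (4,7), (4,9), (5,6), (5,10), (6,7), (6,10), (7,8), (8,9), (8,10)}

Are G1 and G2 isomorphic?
Yes, isomorphic

The graphs are isomorphic.
One valid mapping φ: V(G1) → V(G2): 0→10, 1→4, 2→6, 3→5, 4→0, 5→3, 6→7, 7→1, 8→9, 9→2, 10→8

Verify φ preserves adjacency — for each edge of G1, its image is an edge of G2:
  (0,2) → (φ(0),φ(2)) = (6,10) ∈ E(G2) ✓
  (0,3) → (φ(0),φ(3)) = (5,10) ∈ E(G2) ✓
  (0,4) → (φ(0),φ(4)) = (0,10) ∈ E(G2) ✓
  (0,5) → (φ(0),φ(5)) = (3,10) ∈ E(G2) ✓
  (0,10) → (φ(0),φ(10)) = (8,10) ∈ E(G2) ✓
  (1,2) → (φ(1),φ(2)) = (4,6) ∈ E(G2) ✓
  (1,3) → (φ(1),φ(3)) = (4,5) ∈ E(G2) ✓
  (1,4) → (φ(1),φ(4)) = (0,4) ∈ E(G2) ✓
  (1,6) → (φ(1),φ(6)) = (4,7) ∈ E(G2) ✓
  (1,8) → (φ(1),φ(8)) = (4,9) ∈ E(G2) ✓
  (2,3) → (φ(2),φ(3)) = (5,6) ∈ E(G2) ✓
  (2,4) → (φ(2),φ(4)) = (0,6) ∈ E(G2) ✓
  (2,5) → (φ(2),φ(5)) = (3,6) ∈ E(G2) ✓
  (2,6) → (φ(2),φ(6)) = (6,7) ∈ E(G2) ✓
  (2,9) → (φ(2),φ(9)) = (2,6) ∈ E(G2) ✓
  (3,5) → (φ(3),φ(5)) = (3,5) ∈ E(G2) ✓
  (3,7) → (φ(3),φ(7)) = (1,5) ∈ E(G2) ✓
  (3,9) → (φ(3),φ(9)) = (2,5) ∈ E(G2) ✓
  (4,6) → (φ(4),φ(6)) = (0,7) ∈ E(G2) ✓
  (4,7) → (φ(4),φ(7)) = (0,1) ∈ E(G2) ✓
  (4,9) → (φ(4),φ(9)) = (0,2) ∈ E(G2) ✓
  (5,6) → (φ(5),φ(6)) = (3,7) ∈ E(G2) ✓
  (5,9) → (φ(5),φ(9)) = (2,3) ∈ E(G2) ✓
  (6,7) → (φ(6),φ(7)) = (1,7) ∈ E(G2) ✓
  (6,9) → (φ(6),φ(9)) = (2,7) ∈ E(G2) ✓
  (6,10) → (φ(6),φ(10)) = (7,8) ∈ E(G2) ✓
  (7,8) → (φ(7),φ(8)) = (1,9) ∈ E(G2) ✓
  (7,10) → (φ(7),φ(10)) = (1,8) ∈ E(G2) ✓
  (8,10) → (φ(8),φ(10)) = (8,9) ∈ E(G2) ✓
All 29 edges of G1 map to edges of G2, and |E(G1)| = |E(G2)| = 29, so φ is a bijection on edges as well as vertices. Hence G1 ≅ G2.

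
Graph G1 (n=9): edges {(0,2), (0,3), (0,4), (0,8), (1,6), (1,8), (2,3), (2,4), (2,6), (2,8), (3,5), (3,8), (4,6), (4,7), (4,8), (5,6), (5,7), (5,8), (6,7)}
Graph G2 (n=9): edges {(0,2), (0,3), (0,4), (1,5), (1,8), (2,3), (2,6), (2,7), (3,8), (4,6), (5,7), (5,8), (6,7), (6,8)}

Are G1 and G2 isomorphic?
No, not isomorphic

The graphs are NOT isomorphic.

Counting triangles (3-cliques): G1 has 11, G2 has 3.
Triangle count is an isomorphism invariant, so differing triangle counts rule out isomorphism.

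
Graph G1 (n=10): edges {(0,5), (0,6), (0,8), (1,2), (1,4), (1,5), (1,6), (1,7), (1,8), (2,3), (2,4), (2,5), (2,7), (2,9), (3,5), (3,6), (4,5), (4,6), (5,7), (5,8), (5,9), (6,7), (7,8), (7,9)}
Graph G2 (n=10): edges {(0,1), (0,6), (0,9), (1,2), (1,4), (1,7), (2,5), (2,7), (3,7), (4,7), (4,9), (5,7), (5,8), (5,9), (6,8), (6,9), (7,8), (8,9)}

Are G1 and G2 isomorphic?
No, not isomorphic

The graphs are NOT isomorphic.

Counting triangles (3-cliques): G1 has 17, G2 has 7.
Triangle count is an isomorphism invariant, so differing triangle counts rule out isomorphism.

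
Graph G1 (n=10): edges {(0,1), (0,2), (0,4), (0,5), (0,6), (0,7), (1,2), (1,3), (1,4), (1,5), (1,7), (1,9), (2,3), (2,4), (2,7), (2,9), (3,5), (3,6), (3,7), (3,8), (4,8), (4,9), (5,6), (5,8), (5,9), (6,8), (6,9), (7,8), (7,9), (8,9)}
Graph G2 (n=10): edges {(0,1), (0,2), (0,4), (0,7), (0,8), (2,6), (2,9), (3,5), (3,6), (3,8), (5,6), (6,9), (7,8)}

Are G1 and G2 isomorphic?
No, not isomorphic

The graphs are NOT isomorphic.

Counting triangles (3-cliques): G1 has 29, G2 has 3.
Triangle count is an isomorphism invariant, so differing triangle counts rule out isomorphism.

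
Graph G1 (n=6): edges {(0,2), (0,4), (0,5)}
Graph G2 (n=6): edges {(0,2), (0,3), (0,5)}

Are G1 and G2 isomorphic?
Yes, isomorphic

The graphs are isomorphic.
One valid mapping φ: V(G1) → V(G2): 0→0, 1→4, 2→5, 3→1, 4→3, 5→2

Verify φ preserves adjacency — for each edge of G1, its image is an edge of G2:
  (0,2) → (φ(0),φ(2)) = (0,5) ∈ E(G2) ✓
  (0,4) → (φ(0),φ(4)) = (0,3) ∈ E(G2) ✓
  (0,5) → (φ(0),φ(5)) = (0,2) ∈ E(G2) ✓
All 3 edges of G1 map to edges of G2, and |E(G1)| = |E(G2)| = 3, so φ is a bijection on edges as well as vertices. Hence G1 ≅ G2.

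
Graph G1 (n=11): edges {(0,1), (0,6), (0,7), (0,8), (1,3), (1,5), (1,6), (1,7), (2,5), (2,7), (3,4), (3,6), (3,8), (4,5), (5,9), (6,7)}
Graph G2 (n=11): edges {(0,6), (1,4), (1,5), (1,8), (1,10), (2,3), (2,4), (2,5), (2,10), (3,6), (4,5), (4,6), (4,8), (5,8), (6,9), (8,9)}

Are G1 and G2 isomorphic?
Yes, isomorphic

The graphs are isomorphic.
One valid mapping φ: V(G1) → V(G2): 0→1, 1→4, 2→9, 3→2, 4→3, 5→6, 6→5, 7→8, 8→10, 9→0, 10→7

Verify φ preserves adjacency — for each edge of G1, its image is an edge of G2:
  (0,1) → (φ(0),φ(1)) = (1,4) ∈ E(G2) ✓
  (0,6) → (φ(0),φ(6)) = (1,5) ∈ E(G2) ✓
  (0,7) → (φ(0),φ(7)) = (1,8) ∈ E(G2) ✓
  (0,8) → (φ(0),φ(8)) = (1,10) ∈ E(G2) ✓
  (1,3) → (φ(1),φ(3)) = (2,4) ∈ E(G2) ✓
  (1,5) → (φ(1),φ(5)) = (4,6) ∈ E(G2) ✓
  (1,6) → (φ(1),φ(6)) = (4,5) ∈ E(G2) ✓
  (1,7) → (φ(1),φ(7)) = (4,8) ∈ E(G2) ✓
  (2,5) → (φ(2),φ(5)) = (6,9) ∈ E(G2) ✓
  (2,7) → (φ(2),φ(7)) = (8,9) ∈ E(G2) ✓
  (3,4) → (φ(3),φ(4)) = (2,3) ∈ E(G2) ✓
  (3,6) → (φ(3),φ(6)) = (2,5) ∈ E(G2) ✓
  (3,8) → (φ(3),φ(8)) = (2,10) ∈ E(G2) ✓
  (4,5) → (φ(4),φ(5)) = (3,6) ∈ E(G2) ✓
  (5,9) → (φ(5),φ(9)) = (0,6) ∈ E(G2) ✓
  (6,7) → (φ(6),φ(7)) = (5,8) ∈ E(G2) ✓
All 16 edges of G1 map to edges of G2, and |E(G1)| = |E(G2)| = 16, so φ is a bijection on edges as well as vertices. Hence G1 ≅ G2.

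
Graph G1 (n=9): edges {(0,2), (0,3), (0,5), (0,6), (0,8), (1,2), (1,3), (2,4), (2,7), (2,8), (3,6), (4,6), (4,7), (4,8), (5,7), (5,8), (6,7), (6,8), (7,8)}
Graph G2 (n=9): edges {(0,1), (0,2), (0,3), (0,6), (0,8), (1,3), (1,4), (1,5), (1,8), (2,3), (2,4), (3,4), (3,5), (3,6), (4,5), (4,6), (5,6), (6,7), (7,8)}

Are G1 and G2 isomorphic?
Yes, isomorphic

The graphs are isomorphic.
One valid mapping φ: V(G1) → V(G2): 0→0, 1→7, 2→6, 3→8, 4→5, 5→2, 6→1, 7→4, 8→3

Verify φ preserves adjacency — for each edge of G1, its image is an edge of G2:
  (0,2) → (φ(0),φ(2)) = (0,6) ∈ E(G2) ✓
  (0,3) → (φ(0),φ(3)) = (0,8) ∈ E(G2) ✓
  (0,5) → (φ(0),φ(5)) = (0,2) ∈ E(G2) ✓
  (0,6) → (φ(0),φ(6)) = (0,1) ∈ E(G2) ✓
  (0,8) → (φ(0),φ(8)) = (0,3) ∈ E(G2) ✓
  (1,2) → (φ(1),φ(2)) = (6,7) ∈ E(G2) ✓
  (1,3) → (φ(1),φ(3)) = (7,8) ∈ E(G2) ✓
  (2,4) → (φ(2),φ(4)) = (5,6) ∈ E(G2) ✓
  (2,7) → (φ(2),φ(7)) = (4,6) ∈ E(G2) ✓
  (2,8) → (φ(2),φ(8)) = (3,6) ∈ E(G2) ✓
  (3,6) → (φ(3),φ(6)) = (1,8) ∈ E(G2) ✓
  (4,6) → (φ(4),φ(6)) = (1,5) ∈ E(G2) ✓
  (4,7) → (φ(4),φ(7)) = (4,5) ∈ E(G2) ✓
  (4,8) → (φ(4),φ(8)) = (3,5) ∈ E(G2) ✓
  (5,7) → (φ(5),φ(7)) = (2,4) ∈ E(G2) ✓
  (5,8) → (φ(5),φ(8)) = (2,3) ∈ E(G2) ✓
  (6,7) → (φ(6),φ(7)) = (1,4) ∈ E(G2) ✓
  (6,8) → (φ(6),φ(8)) = (1,3) ∈ E(G2) ✓
  (7,8) → (φ(7),φ(8)) = (3,4) ∈ E(G2) ✓
All 19 edges of G1 map to edges of G2, and |E(G1)| = |E(G2)| = 19, so φ is a bijection on edges as well as vertices. Hence G1 ≅ G2.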